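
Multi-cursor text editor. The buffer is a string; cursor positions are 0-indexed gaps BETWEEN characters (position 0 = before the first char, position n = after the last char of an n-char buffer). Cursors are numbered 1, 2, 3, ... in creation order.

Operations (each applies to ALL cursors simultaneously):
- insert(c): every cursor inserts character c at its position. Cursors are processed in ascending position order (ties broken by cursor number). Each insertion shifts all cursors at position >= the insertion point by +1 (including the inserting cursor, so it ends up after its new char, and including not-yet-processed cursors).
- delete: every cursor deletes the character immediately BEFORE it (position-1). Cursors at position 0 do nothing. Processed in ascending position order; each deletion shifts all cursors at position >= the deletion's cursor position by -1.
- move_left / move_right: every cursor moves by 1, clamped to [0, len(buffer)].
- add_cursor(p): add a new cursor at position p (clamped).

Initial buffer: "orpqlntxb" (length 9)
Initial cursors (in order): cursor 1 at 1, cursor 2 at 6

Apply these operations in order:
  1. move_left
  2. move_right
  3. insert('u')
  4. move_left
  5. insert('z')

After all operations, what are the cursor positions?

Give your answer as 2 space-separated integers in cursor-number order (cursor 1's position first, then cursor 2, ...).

After op 1 (move_left): buffer="orpqlntxb" (len 9), cursors c1@0 c2@5, authorship .........
After op 2 (move_right): buffer="orpqlntxb" (len 9), cursors c1@1 c2@6, authorship .........
After op 3 (insert('u')): buffer="ourpqlnutxb" (len 11), cursors c1@2 c2@8, authorship .1.....2...
After op 4 (move_left): buffer="ourpqlnutxb" (len 11), cursors c1@1 c2@7, authorship .1.....2...
After op 5 (insert('z')): buffer="ozurpqlnzutxb" (len 13), cursors c1@2 c2@9, authorship .11.....22...

Answer: 2 9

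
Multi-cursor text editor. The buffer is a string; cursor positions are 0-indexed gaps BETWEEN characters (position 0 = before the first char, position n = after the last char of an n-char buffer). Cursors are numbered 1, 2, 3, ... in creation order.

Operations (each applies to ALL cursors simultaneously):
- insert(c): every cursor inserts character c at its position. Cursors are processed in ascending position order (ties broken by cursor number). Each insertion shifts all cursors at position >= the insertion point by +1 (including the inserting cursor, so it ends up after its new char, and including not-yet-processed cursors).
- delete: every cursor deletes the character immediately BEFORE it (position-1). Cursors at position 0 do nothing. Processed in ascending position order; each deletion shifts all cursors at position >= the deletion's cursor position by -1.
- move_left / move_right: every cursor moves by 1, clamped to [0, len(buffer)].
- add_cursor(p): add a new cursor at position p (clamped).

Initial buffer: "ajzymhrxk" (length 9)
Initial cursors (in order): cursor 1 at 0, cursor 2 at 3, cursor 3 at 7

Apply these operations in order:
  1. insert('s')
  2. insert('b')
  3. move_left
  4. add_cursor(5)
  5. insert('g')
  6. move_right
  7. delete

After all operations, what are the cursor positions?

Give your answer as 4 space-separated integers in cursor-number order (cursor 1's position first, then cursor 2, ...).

Answer: 2 7 13 6

Derivation:
After op 1 (insert('s')): buffer="sajzsymhrsxk" (len 12), cursors c1@1 c2@5 c3@10, authorship 1...2....3..
After op 2 (insert('b')): buffer="sbajzsbymhrsbxk" (len 15), cursors c1@2 c2@7 c3@13, authorship 11...22....33..
After op 3 (move_left): buffer="sbajzsbymhrsbxk" (len 15), cursors c1@1 c2@6 c3@12, authorship 11...22....33..
After op 4 (add_cursor(5)): buffer="sbajzsbymhrsbxk" (len 15), cursors c1@1 c4@5 c2@6 c3@12, authorship 11...22....33..
After op 5 (insert('g')): buffer="sgbajzgsgbymhrsgbxk" (len 19), cursors c1@2 c4@7 c2@9 c3@16, authorship 111...4222....333..
After op 6 (move_right): buffer="sgbajzgsgbymhrsgbxk" (len 19), cursors c1@3 c4@8 c2@10 c3@17, authorship 111...4222....333..
After op 7 (delete): buffer="sgajzggymhrsgxk" (len 15), cursors c1@2 c4@6 c2@7 c3@13, authorship 11...42....33..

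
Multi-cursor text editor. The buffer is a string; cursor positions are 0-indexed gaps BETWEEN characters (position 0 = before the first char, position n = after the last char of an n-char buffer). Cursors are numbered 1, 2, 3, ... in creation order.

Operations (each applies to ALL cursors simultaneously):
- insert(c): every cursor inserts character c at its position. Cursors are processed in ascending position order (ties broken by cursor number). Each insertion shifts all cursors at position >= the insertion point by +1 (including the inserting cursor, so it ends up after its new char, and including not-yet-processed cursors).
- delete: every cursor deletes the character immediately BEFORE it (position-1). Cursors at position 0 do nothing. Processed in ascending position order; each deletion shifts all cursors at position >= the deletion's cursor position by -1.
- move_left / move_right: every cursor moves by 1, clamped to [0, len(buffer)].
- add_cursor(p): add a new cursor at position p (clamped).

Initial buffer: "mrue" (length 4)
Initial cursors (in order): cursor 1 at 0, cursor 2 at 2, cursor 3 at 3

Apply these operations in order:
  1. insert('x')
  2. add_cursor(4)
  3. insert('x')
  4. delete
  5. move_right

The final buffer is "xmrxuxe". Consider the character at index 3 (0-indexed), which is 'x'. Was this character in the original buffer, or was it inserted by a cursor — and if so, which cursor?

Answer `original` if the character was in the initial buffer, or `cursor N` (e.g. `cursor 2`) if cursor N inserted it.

Answer: cursor 2

Derivation:
After op 1 (insert('x')): buffer="xmrxuxe" (len 7), cursors c1@1 c2@4 c3@6, authorship 1..2.3.
After op 2 (add_cursor(4)): buffer="xmrxuxe" (len 7), cursors c1@1 c2@4 c4@4 c3@6, authorship 1..2.3.
After op 3 (insert('x')): buffer="xxmrxxxuxxe" (len 11), cursors c1@2 c2@7 c4@7 c3@10, authorship 11..224.33.
After op 4 (delete): buffer="xmrxuxe" (len 7), cursors c1@1 c2@4 c4@4 c3@6, authorship 1..2.3.
After op 5 (move_right): buffer="xmrxuxe" (len 7), cursors c1@2 c2@5 c4@5 c3@7, authorship 1..2.3.
Authorship (.=original, N=cursor N): 1 . . 2 . 3 .
Index 3: author = 2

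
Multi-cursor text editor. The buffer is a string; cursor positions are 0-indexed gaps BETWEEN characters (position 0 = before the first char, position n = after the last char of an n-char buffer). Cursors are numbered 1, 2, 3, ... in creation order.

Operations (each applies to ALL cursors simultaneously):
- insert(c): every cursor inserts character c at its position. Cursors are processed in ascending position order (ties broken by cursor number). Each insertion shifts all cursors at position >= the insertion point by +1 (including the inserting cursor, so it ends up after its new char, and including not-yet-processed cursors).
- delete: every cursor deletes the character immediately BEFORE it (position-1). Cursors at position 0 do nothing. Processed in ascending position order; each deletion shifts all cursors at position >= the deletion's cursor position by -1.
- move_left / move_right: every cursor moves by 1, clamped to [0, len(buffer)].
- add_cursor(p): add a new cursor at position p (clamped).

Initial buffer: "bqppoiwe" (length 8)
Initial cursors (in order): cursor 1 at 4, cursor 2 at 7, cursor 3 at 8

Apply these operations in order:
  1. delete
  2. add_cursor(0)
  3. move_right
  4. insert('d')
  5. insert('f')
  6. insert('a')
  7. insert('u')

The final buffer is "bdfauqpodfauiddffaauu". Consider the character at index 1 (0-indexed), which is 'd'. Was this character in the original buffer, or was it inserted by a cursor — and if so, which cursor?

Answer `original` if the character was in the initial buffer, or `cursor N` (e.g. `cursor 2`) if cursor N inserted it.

Answer: cursor 4

Derivation:
After op 1 (delete): buffer="bqpoi" (len 5), cursors c1@3 c2@5 c3@5, authorship .....
After op 2 (add_cursor(0)): buffer="bqpoi" (len 5), cursors c4@0 c1@3 c2@5 c3@5, authorship .....
After op 3 (move_right): buffer="bqpoi" (len 5), cursors c4@1 c1@4 c2@5 c3@5, authorship .....
After op 4 (insert('d')): buffer="bdqpodidd" (len 9), cursors c4@2 c1@6 c2@9 c3@9, authorship .4...1.23
After op 5 (insert('f')): buffer="bdfqpodfiddff" (len 13), cursors c4@3 c1@8 c2@13 c3@13, authorship .44...11.2323
After op 6 (insert('a')): buffer="bdfaqpodfaiddffaa" (len 17), cursors c4@4 c1@10 c2@17 c3@17, authorship .444...111.232323
After op 7 (insert('u')): buffer="bdfauqpodfauiddffaauu" (len 21), cursors c4@5 c1@12 c2@21 c3@21, authorship .4444...1111.23232323
Authorship (.=original, N=cursor N): . 4 4 4 4 . . . 1 1 1 1 . 2 3 2 3 2 3 2 3
Index 1: author = 4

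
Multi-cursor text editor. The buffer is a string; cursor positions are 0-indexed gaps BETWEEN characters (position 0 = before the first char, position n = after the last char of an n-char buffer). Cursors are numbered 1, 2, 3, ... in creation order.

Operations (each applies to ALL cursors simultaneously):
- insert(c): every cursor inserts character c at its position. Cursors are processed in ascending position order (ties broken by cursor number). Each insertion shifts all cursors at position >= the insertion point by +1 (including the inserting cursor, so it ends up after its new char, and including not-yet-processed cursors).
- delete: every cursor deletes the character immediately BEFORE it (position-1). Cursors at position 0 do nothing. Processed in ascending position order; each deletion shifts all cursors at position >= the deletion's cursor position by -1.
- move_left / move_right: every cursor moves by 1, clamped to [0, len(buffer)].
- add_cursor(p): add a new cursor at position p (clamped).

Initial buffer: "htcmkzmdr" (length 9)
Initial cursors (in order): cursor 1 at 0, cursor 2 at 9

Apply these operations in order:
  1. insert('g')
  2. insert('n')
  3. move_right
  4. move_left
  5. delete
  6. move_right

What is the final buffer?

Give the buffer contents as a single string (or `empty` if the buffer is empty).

Answer: ghtcmkzmdrn

Derivation:
After op 1 (insert('g')): buffer="ghtcmkzmdrg" (len 11), cursors c1@1 c2@11, authorship 1.........2
After op 2 (insert('n')): buffer="gnhtcmkzmdrgn" (len 13), cursors c1@2 c2@13, authorship 11.........22
After op 3 (move_right): buffer="gnhtcmkzmdrgn" (len 13), cursors c1@3 c2@13, authorship 11.........22
After op 4 (move_left): buffer="gnhtcmkzmdrgn" (len 13), cursors c1@2 c2@12, authorship 11.........22
After op 5 (delete): buffer="ghtcmkzmdrn" (len 11), cursors c1@1 c2@10, authorship 1.........2
After op 6 (move_right): buffer="ghtcmkzmdrn" (len 11), cursors c1@2 c2@11, authorship 1.........2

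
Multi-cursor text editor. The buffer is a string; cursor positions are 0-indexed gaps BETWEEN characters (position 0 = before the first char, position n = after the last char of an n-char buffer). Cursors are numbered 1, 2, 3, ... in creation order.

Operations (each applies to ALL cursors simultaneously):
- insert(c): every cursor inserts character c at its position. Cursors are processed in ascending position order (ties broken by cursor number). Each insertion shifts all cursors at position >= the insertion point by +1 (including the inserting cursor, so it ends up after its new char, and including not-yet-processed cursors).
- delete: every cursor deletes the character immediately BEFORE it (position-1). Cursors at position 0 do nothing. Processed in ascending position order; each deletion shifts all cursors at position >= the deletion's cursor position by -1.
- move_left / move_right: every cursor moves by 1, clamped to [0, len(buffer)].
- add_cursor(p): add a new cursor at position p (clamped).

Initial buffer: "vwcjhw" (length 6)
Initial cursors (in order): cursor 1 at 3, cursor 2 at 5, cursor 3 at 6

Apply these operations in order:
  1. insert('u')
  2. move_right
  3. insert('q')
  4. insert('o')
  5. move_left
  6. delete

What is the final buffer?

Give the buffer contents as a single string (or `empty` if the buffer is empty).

After op 1 (insert('u')): buffer="vwcujhuwu" (len 9), cursors c1@4 c2@7 c3@9, authorship ...1..2.3
After op 2 (move_right): buffer="vwcujhuwu" (len 9), cursors c1@5 c2@8 c3@9, authorship ...1..2.3
After op 3 (insert('q')): buffer="vwcujqhuwquq" (len 12), cursors c1@6 c2@10 c3@12, authorship ...1.1.2.233
After op 4 (insert('o')): buffer="vwcujqohuwqouqo" (len 15), cursors c1@7 c2@12 c3@15, authorship ...1.11.2.22333
After op 5 (move_left): buffer="vwcujqohuwqouqo" (len 15), cursors c1@6 c2@11 c3@14, authorship ...1.11.2.22333
After op 6 (delete): buffer="vwcujohuwouo" (len 12), cursors c1@5 c2@9 c3@11, authorship ...1.1.2.233

Answer: vwcujohuwouo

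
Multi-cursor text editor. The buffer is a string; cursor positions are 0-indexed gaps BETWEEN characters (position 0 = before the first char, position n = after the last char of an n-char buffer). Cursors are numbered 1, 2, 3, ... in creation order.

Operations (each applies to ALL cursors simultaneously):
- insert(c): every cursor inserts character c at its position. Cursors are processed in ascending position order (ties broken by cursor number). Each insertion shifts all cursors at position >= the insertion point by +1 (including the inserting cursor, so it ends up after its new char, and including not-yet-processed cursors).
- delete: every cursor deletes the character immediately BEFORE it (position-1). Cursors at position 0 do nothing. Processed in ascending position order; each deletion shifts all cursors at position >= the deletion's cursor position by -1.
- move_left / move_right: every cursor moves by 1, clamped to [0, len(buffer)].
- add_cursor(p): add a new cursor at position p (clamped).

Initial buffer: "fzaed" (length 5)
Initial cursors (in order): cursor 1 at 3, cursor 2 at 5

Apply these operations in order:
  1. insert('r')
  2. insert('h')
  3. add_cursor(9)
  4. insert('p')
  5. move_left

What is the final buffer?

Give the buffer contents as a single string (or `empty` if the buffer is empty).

Answer: fzarhpedrhpp

Derivation:
After op 1 (insert('r')): buffer="fzaredr" (len 7), cursors c1@4 c2@7, authorship ...1..2
After op 2 (insert('h')): buffer="fzarhedrh" (len 9), cursors c1@5 c2@9, authorship ...11..22
After op 3 (add_cursor(9)): buffer="fzarhedrh" (len 9), cursors c1@5 c2@9 c3@9, authorship ...11..22
After op 4 (insert('p')): buffer="fzarhpedrhpp" (len 12), cursors c1@6 c2@12 c3@12, authorship ...111..2223
After op 5 (move_left): buffer="fzarhpedrhpp" (len 12), cursors c1@5 c2@11 c3@11, authorship ...111..2223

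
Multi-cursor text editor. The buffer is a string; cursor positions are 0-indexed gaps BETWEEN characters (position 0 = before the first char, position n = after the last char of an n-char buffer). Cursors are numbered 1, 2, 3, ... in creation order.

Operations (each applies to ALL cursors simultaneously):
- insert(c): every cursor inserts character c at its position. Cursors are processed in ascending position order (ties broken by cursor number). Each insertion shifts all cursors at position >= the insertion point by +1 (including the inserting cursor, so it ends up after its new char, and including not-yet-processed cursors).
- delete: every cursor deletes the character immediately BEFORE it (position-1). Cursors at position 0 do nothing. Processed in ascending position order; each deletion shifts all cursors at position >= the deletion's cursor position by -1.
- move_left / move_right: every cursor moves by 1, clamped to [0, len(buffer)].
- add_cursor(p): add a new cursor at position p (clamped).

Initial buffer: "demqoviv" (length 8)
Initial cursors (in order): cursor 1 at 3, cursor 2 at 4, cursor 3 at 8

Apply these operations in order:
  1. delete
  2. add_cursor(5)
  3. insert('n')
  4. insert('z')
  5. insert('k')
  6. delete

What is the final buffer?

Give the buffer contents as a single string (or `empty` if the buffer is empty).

After op 1 (delete): buffer="deovi" (len 5), cursors c1@2 c2@2 c3@5, authorship .....
After op 2 (add_cursor(5)): buffer="deovi" (len 5), cursors c1@2 c2@2 c3@5 c4@5, authorship .....
After op 3 (insert('n')): buffer="dennovinn" (len 9), cursors c1@4 c2@4 c3@9 c4@9, authorship ..12...34
After op 4 (insert('z')): buffer="dennzzovinnzz" (len 13), cursors c1@6 c2@6 c3@13 c4@13, authorship ..1212...3434
After op 5 (insert('k')): buffer="dennzzkkovinnzzkk" (len 17), cursors c1@8 c2@8 c3@17 c4@17, authorship ..121212...343434
After op 6 (delete): buffer="dennzzovinnzz" (len 13), cursors c1@6 c2@6 c3@13 c4@13, authorship ..1212...3434

Answer: dennzzovinnzz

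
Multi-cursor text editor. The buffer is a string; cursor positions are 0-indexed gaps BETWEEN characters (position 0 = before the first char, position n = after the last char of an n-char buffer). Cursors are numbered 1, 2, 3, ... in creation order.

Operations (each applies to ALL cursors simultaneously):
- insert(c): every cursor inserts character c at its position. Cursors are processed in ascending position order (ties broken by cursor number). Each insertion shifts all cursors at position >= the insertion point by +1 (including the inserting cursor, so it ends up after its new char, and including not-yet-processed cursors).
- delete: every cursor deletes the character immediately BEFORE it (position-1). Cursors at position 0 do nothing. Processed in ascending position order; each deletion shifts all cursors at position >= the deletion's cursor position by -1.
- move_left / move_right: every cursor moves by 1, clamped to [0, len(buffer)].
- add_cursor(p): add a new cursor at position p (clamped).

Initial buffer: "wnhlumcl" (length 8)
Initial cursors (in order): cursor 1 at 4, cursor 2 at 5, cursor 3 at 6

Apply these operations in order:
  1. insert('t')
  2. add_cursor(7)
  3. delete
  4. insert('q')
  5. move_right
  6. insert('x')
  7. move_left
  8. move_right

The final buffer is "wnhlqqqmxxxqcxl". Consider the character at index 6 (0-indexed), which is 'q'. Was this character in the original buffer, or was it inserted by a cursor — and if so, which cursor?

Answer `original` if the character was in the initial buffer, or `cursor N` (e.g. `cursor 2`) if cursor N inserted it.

Answer: cursor 4

Derivation:
After op 1 (insert('t')): buffer="wnhltutmtcl" (len 11), cursors c1@5 c2@7 c3@9, authorship ....1.2.3..
After op 2 (add_cursor(7)): buffer="wnhltutmtcl" (len 11), cursors c1@5 c2@7 c4@7 c3@9, authorship ....1.2.3..
After op 3 (delete): buffer="wnhlmcl" (len 7), cursors c1@4 c2@4 c4@4 c3@5, authorship .......
After op 4 (insert('q')): buffer="wnhlqqqmqcl" (len 11), cursors c1@7 c2@7 c4@7 c3@9, authorship ....124.3..
After op 5 (move_right): buffer="wnhlqqqmqcl" (len 11), cursors c1@8 c2@8 c4@8 c3@10, authorship ....124.3..
After op 6 (insert('x')): buffer="wnhlqqqmxxxqcxl" (len 15), cursors c1@11 c2@11 c4@11 c3@14, authorship ....124.1243.3.
After op 7 (move_left): buffer="wnhlqqqmxxxqcxl" (len 15), cursors c1@10 c2@10 c4@10 c3@13, authorship ....124.1243.3.
After op 8 (move_right): buffer="wnhlqqqmxxxqcxl" (len 15), cursors c1@11 c2@11 c4@11 c3@14, authorship ....124.1243.3.
Authorship (.=original, N=cursor N): . . . . 1 2 4 . 1 2 4 3 . 3 .
Index 6: author = 4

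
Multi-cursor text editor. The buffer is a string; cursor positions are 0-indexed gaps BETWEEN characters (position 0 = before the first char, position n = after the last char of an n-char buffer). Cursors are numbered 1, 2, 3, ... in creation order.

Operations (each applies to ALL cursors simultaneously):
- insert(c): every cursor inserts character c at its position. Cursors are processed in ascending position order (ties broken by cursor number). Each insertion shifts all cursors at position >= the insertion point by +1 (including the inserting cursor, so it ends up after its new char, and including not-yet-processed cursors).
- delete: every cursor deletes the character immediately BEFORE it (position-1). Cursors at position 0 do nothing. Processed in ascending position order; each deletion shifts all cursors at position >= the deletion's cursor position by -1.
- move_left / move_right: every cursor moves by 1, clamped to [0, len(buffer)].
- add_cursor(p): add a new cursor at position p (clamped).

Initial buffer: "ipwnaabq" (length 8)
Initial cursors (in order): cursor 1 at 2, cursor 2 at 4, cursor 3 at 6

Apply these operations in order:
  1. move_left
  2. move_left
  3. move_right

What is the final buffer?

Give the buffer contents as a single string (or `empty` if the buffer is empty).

Answer: ipwnaabq

Derivation:
After op 1 (move_left): buffer="ipwnaabq" (len 8), cursors c1@1 c2@3 c3@5, authorship ........
After op 2 (move_left): buffer="ipwnaabq" (len 8), cursors c1@0 c2@2 c3@4, authorship ........
After op 3 (move_right): buffer="ipwnaabq" (len 8), cursors c1@1 c2@3 c3@5, authorship ........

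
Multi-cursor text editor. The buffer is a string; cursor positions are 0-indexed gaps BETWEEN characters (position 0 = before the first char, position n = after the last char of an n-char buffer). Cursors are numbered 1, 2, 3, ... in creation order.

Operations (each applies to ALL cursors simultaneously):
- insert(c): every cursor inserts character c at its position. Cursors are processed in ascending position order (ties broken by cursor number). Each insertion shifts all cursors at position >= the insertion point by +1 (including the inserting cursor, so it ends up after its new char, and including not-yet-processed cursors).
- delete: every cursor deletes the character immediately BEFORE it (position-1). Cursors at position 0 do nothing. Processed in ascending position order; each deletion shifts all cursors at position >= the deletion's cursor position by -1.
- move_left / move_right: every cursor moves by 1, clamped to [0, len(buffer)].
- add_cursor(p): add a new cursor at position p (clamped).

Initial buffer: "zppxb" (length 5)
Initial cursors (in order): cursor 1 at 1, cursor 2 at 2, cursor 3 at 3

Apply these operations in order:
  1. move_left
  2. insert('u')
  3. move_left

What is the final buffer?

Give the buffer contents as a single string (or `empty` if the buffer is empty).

Answer: uzupupxb

Derivation:
After op 1 (move_left): buffer="zppxb" (len 5), cursors c1@0 c2@1 c3@2, authorship .....
After op 2 (insert('u')): buffer="uzupupxb" (len 8), cursors c1@1 c2@3 c3@5, authorship 1.2.3...
After op 3 (move_left): buffer="uzupupxb" (len 8), cursors c1@0 c2@2 c3@4, authorship 1.2.3...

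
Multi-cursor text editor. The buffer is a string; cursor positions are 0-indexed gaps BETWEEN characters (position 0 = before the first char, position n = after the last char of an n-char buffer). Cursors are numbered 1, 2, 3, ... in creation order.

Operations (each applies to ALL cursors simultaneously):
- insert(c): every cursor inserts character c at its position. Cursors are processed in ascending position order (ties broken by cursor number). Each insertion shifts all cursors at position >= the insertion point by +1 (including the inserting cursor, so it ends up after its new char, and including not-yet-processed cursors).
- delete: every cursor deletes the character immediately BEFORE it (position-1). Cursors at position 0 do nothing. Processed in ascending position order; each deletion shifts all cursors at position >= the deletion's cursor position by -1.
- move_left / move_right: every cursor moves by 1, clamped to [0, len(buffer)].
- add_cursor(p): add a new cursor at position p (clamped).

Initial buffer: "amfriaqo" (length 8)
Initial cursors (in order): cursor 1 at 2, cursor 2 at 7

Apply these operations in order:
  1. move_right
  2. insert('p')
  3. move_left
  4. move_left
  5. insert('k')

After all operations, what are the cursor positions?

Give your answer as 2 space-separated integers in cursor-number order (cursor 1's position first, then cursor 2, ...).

Answer: 3 10

Derivation:
After op 1 (move_right): buffer="amfriaqo" (len 8), cursors c1@3 c2@8, authorship ........
After op 2 (insert('p')): buffer="amfpriaqop" (len 10), cursors c1@4 c2@10, authorship ...1.....2
After op 3 (move_left): buffer="amfpriaqop" (len 10), cursors c1@3 c2@9, authorship ...1.....2
After op 4 (move_left): buffer="amfpriaqop" (len 10), cursors c1@2 c2@8, authorship ...1.....2
After op 5 (insert('k')): buffer="amkfpriaqkop" (len 12), cursors c1@3 c2@10, authorship ..1.1....2.2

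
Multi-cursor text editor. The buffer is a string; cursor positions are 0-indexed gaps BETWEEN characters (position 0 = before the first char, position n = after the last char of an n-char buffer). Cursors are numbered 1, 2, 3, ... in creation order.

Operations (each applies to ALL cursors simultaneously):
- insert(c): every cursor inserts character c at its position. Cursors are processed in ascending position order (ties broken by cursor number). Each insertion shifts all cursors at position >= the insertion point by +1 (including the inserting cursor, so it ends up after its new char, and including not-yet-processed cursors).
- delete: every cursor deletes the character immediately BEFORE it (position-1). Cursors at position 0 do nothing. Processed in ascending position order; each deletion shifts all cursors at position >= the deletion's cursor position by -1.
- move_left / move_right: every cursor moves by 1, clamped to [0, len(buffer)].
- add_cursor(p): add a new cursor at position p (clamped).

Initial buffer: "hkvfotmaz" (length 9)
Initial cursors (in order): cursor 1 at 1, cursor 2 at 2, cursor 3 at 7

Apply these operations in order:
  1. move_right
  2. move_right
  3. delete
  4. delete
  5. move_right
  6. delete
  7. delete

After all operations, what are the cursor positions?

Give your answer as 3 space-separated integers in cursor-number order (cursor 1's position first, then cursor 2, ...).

After op 1 (move_right): buffer="hkvfotmaz" (len 9), cursors c1@2 c2@3 c3@8, authorship .........
After op 2 (move_right): buffer="hkvfotmaz" (len 9), cursors c1@3 c2@4 c3@9, authorship .........
After op 3 (delete): buffer="hkotma" (len 6), cursors c1@2 c2@2 c3@6, authorship ......
After op 4 (delete): buffer="otm" (len 3), cursors c1@0 c2@0 c3@3, authorship ...
After op 5 (move_right): buffer="otm" (len 3), cursors c1@1 c2@1 c3@3, authorship ...
After op 6 (delete): buffer="t" (len 1), cursors c1@0 c2@0 c3@1, authorship .
After op 7 (delete): buffer="" (len 0), cursors c1@0 c2@0 c3@0, authorship 

Answer: 0 0 0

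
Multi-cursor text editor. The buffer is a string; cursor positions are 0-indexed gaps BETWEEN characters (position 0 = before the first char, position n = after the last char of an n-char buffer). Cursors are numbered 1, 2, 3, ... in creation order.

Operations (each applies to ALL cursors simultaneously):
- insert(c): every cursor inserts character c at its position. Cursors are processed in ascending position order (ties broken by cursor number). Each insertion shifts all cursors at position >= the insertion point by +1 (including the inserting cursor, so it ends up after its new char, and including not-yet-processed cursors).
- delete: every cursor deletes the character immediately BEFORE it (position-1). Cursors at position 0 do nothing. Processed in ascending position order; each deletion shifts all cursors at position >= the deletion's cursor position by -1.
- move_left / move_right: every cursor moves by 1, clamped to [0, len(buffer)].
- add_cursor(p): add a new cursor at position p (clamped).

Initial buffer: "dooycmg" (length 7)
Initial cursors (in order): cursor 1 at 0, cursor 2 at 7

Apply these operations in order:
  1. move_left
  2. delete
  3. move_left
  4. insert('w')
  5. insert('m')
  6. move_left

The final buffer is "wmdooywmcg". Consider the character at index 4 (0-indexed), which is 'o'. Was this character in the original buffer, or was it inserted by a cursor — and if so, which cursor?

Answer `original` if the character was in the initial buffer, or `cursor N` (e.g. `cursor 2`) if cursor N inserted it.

After op 1 (move_left): buffer="dooycmg" (len 7), cursors c1@0 c2@6, authorship .......
After op 2 (delete): buffer="dooycg" (len 6), cursors c1@0 c2@5, authorship ......
After op 3 (move_left): buffer="dooycg" (len 6), cursors c1@0 c2@4, authorship ......
After op 4 (insert('w')): buffer="wdooywcg" (len 8), cursors c1@1 c2@6, authorship 1....2..
After op 5 (insert('m')): buffer="wmdooywmcg" (len 10), cursors c1@2 c2@8, authorship 11....22..
After op 6 (move_left): buffer="wmdooywmcg" (len 10), cursors c1@1 c2@7, authorship 11....22..
Authorship (.=original, N=cursor N): 1 1 . . . . 2 2 . .
Index 4: author = original

Answer: original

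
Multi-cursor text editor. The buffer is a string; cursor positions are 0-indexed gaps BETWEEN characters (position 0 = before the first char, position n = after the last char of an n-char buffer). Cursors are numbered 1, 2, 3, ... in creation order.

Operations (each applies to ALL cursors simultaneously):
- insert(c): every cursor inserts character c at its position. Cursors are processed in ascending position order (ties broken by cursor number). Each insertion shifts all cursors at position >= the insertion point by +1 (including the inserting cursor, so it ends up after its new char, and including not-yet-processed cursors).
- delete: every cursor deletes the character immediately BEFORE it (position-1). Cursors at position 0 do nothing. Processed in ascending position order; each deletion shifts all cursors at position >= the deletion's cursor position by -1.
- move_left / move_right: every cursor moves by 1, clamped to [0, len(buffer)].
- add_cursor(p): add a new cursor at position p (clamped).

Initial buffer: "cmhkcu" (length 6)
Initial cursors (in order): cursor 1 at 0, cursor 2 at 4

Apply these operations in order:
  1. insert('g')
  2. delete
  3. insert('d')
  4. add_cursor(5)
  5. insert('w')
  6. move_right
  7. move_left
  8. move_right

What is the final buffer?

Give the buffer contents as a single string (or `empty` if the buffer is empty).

Answer: dwcmhkwdwcu

Derivation:
After op 1 (insert('g')): buffer="gcmhkgcu" (len 8), cursors c1@1 c2@6, authorship 1....2..
After op 2 (delete): buffer="cmhkcu" (len 6), cursors c1@0 c2@4, authorship ......
After op 3 (insert('d')): buffer="dcmhkdcu" (len 8), cursors c1@1 c2@6, authorship 1....2..
After op 4 (add_cursor(5)): buffer="dcmhkdcu" (len 8), cursors c1@1 c3@5 c2@6, authorship 1....2..
After op 5 (insert('w')): buffer="dwcmhkwdwcu" (len 11), cursors c1@2 c3@7 c2@9, authorship 11....322..
After op 6 (move_right): buffer="dwcmhkwdwcu" (len 11), cursors c1@3 c3@8 c2@10, authorship 11....322..
After op 7 (move_left): buffer="dwcmhkwdwcu" (len 11), cursors c1@2 c3@7 c2@9, authorship 11....322..
After op 8 (move_right): buffer="dwcmhkwdwcu" (len 11), cursors c1@3 c3@8 c2@10, authorship 11....322..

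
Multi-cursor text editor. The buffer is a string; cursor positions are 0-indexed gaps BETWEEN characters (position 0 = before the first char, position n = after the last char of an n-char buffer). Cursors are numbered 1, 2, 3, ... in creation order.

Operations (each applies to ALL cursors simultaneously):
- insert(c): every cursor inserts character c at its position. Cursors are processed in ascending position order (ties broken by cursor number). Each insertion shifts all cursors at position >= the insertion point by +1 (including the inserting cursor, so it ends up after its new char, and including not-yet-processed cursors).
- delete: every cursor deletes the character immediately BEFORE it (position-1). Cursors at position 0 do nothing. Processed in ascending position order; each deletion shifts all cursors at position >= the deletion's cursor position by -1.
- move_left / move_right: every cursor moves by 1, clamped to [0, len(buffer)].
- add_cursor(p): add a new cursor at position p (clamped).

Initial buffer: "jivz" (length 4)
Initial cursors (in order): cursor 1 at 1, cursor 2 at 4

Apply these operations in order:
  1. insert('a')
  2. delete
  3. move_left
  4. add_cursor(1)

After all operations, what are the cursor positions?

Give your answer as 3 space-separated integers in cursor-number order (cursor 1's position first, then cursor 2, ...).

After op 1 (insert('a')): buffer="jaivza" (len 6), cursors c1@2 c2@6, authorship .1...2
After op 2 (delete): buffer="jivz" (len 4), cursors c1@1 c2@4, authorship ....
After op 3 (move_left): buffer="jivz" (len 4), cursors c1@0 c2@3, authorship ....
After op 4 (add_cursor(1)): buffer="jivz" (len 4), cursors c1@0 c3@1 c2@3, authorship ....

Answer: 0 3 1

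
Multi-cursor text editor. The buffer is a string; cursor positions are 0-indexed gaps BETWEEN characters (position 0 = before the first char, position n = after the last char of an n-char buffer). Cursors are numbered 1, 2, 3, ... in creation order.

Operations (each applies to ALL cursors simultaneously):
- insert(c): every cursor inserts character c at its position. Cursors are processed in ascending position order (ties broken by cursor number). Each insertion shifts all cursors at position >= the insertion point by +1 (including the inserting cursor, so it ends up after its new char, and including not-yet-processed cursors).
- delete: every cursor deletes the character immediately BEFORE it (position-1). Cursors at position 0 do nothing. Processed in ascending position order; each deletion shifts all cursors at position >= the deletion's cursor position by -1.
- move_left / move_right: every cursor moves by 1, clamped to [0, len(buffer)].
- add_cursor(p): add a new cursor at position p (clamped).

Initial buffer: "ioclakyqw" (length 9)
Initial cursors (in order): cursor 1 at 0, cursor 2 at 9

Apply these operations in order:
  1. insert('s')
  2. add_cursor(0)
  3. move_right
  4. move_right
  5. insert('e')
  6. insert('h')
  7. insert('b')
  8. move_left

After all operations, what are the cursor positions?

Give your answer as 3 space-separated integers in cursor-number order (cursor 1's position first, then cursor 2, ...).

After op 1 (insert('s')): buffer="sioclakyqws" (len 11), cursors c1@1 c2@11, authorship 1.........2
After op 2 (add_cursor(0)): buffer="sioclakyqws" (len 11), cursors c3@0 c1@1 c2@11, authorship 1.........2
After op 3 (move_right): buffer="sioclakyqws" (len 11), cursors c3@1 c1@2 c2@11, authorship 1.........2
After op 4 (move_right): buffer="sioclakyqws" (len 11), cursors c3@2 c1@3 c2@11, authorship 1.........2
After op 5 (insert('e')): buffer="sieoeclakyqwse" (len 14), cursors c3@3 c1@5 c2@14, authorship 1.3.1.......22
After op 6 (insert('h')): buffer="siehoehclakyqwseh" (len 17), cursors c3@4 c1@7 c2@17, authorship 1.33.11.......222
After op 7 (insert('b')): buffer="siehboehbclakyqwsehb" (len 20), cursors c3@5 c1@9 c2@20, authorship 1.333.111.......2222
After op 8 (move_left): buffer="siehboehbclakyqwsehb" (len 20), cursors c3@4 c1@8 c2@19, authorship 1.333.111.......2222

Answer: 8 19 4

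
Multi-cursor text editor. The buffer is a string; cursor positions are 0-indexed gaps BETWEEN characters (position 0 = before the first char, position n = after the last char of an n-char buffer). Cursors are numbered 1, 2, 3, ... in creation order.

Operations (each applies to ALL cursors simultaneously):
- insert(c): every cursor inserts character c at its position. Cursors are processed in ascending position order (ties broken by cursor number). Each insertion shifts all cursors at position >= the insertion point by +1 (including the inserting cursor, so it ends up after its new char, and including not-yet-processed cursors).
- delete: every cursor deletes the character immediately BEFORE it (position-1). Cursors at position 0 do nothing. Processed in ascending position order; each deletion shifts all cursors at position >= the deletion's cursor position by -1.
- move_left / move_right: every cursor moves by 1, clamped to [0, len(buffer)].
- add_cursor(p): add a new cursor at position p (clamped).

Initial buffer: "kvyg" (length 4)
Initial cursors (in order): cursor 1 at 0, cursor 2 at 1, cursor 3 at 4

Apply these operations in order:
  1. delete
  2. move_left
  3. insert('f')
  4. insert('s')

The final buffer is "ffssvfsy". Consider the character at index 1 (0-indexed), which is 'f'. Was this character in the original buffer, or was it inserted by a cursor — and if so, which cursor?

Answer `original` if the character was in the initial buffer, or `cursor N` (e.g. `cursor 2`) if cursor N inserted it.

After op 1 (delete): buffer="vy" (len 2), cursors c1@0 c2@0 c3@2, authorship ..
After op 2 (move_left): buffer="vy" (len 2), cursors c1@0 c2@0 c3@1, authorship ..
After op 3 (insert('f')): buffer="ffvfy" (len 5), cursors c1@2 c2@2 c3@4, authorship 12.3.
After op 4 (insert('s')): buffer="ffssvfsy" (len 8), cursors c1@4 c2@4 c3@7, authorship 1212.33.
Authorship (.=original, N=cursor N): 1 2 1 2 . 3 3 .
Index 1: author = 2

Answer: cursor 2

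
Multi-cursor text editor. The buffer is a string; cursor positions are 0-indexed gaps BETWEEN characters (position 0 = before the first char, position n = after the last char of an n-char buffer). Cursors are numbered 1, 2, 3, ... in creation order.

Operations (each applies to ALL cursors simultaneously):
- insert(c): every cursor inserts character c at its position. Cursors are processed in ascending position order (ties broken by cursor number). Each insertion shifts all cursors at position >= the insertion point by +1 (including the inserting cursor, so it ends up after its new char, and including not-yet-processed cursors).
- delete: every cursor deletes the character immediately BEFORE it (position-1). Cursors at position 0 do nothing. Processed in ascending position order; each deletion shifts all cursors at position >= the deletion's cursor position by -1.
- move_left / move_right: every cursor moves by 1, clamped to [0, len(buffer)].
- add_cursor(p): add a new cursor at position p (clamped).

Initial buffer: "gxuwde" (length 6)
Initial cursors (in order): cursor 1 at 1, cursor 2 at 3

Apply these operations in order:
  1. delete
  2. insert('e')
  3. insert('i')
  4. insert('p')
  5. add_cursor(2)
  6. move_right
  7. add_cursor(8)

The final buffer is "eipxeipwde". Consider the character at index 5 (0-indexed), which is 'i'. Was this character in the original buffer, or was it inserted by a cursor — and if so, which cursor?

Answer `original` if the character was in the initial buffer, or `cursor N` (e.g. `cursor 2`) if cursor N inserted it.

Answer: cursor 2

Derivation:
After op 1 (delete): buffer="xwde" (len 4), cursors c1@0 c2@1, authorship ....
After op 2 (insert('e')): buffer="exewde" (len 6), cursors c1@1 c2@3, authorship 1.2...
After op 3 (insert('i')): buffer="eixeiwde" (len 8), cursors c1@2 c2@5, authorship 11.22...
After op 4 (insert('p')): buffer="eipxeipwde" (len 10), cursors c1@3 c2@7, authorship 111.222...
After op 5 (add_cursor(2)): buffer="eipxeipwde" (len 10), cursors c3@2 c1@3 c2@7, authorship 111.222...
After op 6 (move_right): buffer="eipxeipwde" (len 10), cursors c3@3 c1@4 c2@8, authorship 111.222...
After op 7 (add_cursor(8)): buffer="eipxeipwde" (len 10), cursors c3@3 c1@4 c2@8 c4@8, authorship 111.222...
Authorship (.=original, N=cursor N): 1 1 1 . 2 2 2 . . .
Index 5: author = 2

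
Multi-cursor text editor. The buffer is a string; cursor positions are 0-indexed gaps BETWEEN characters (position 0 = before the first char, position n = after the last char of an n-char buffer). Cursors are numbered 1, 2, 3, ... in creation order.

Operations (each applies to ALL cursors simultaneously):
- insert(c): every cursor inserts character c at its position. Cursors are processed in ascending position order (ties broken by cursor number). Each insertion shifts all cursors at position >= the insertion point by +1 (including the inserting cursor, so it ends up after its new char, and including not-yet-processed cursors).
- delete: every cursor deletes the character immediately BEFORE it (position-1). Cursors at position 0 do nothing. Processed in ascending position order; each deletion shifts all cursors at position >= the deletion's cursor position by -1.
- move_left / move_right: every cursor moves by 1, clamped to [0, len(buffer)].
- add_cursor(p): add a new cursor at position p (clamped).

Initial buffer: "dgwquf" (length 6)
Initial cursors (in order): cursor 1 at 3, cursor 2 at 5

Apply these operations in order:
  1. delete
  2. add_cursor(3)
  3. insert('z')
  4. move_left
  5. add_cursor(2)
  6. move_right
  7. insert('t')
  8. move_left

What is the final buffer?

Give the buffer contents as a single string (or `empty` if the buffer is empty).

After op 1 (delete): buffer="dgqf" (len 4), cursors c1@2 c2@3, authorship ....
After op 2 (add_cursor(3)): buffer="dgqf" (len 4), cursors c1@2 c2@3 c3@3, authorship ....
After op 3 (insert('z')): buffer="dgzqzzf" (len 7), cursors c1@3 c2@6 c3@6, authorship ..1.23.
After op 4 (move_left): buffer="dgzqzzf" (len 7), cursors c1@2 c2@5 c3@5, authorship ..1.23.
After op 5 (add_cursor(2)): buffer="dgzqzzf" (len 7), cursors c1@2 c4@2 c2@5 c3@5, authorship ..1.23.
After op 6 (move_right): buffer="dgzqzzf" (len 7), cursors c1@3 c4@3 c2@6 c3@6, authorship ..1.23.
After op 7 (insert('t')): buffer="dgzttqzzttf" (len 11), cursors c1@5 c4@5 c2@10 c3@10, authorship ..114.2323.
After op 8 (move_left): buffer="dgzttqzzttf" (len 11), cursors c1@4 c4@4 c2@9 c3@9, authorship ..114.2323.

Answer: dgzttqzzttf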